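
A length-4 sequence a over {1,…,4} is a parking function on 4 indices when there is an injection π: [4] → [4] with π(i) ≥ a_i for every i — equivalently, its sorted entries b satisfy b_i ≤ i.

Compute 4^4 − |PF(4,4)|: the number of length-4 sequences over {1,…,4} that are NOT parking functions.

131

#PF = (4+1−4)·(4+1)^{4−1} = 1 · 125 = 125 (Pollak)
Example (4,4,4,4) → sorted (4,4,4,4): b_1=4>1, not a PF.
4^4 − 125 = 256 − 125 = 131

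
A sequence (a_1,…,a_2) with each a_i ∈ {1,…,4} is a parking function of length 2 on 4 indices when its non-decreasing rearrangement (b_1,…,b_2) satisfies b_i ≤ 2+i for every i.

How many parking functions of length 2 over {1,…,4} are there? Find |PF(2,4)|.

#PF = (5−2)·5^(2−1) = 3 · 5 = 15
E.g. (3,1) → sorted (1,3): b_i ≤ 2+i ∀i, a PF.

15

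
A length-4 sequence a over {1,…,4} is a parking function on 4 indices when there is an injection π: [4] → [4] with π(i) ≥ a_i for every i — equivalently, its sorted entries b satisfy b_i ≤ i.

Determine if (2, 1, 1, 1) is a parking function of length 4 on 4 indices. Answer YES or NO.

Sorted: b = (1, 1, 1, 2).
  b_1=1 ≤ 1
  b_2=1 ≤ 2
  b_3=1 ≤ 3
  b_4=2 ≤ 4
All bounds hold ⇒ YES

YES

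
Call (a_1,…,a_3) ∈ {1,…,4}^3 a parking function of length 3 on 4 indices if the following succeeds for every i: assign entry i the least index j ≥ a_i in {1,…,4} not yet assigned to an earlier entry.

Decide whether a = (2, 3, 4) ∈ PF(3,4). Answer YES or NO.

YES

Rearranged: b = (2, 3, 4).
  b_1=2 ≤ 2
  b_2=3 ≤ 3
  b_3=4 ≤ 4
All bounds hold ⇒ YES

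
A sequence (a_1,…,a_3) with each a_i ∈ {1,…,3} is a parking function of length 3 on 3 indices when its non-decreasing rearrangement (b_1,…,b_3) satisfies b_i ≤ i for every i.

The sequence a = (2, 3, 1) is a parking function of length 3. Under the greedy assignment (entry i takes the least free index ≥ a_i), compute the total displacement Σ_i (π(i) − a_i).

0

Σπ = 3·4/2 = 6 (π permutes [3]); Σa = 2+3+1 = 6; disp = 6−6 = 0.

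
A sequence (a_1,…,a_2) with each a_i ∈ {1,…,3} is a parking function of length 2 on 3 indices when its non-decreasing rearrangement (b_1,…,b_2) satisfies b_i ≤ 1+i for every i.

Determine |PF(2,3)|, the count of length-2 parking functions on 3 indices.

8

|PF| = 2·4^1 = 2×4 = 8 [KW]
Example (1,1) → sorted (1,1): b_i ≤ 1+i ∀i, a PF.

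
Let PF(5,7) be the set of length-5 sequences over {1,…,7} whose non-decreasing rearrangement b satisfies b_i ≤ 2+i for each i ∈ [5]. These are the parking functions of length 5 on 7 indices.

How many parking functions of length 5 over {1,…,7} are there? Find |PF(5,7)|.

|PF| = (7−5+1)·(7+1)^(5−1) = 3×4096 = 12288 [KW]
Example (5,1,4,1,2) → sorted (1,1,2,4,5): b_i ≤ 2+i ∀i, a PF.

12288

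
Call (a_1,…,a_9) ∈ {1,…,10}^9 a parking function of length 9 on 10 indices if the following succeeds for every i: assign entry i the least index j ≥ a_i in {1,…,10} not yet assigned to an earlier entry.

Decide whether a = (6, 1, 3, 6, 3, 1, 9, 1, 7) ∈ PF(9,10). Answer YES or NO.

YES

Order a: b = (1, 1, 1, 3, 3, 6, 6, 7, 9).
  b_1=1 ≤ 2
  b_2=1 ≤ 3
  b_3=1 ≤ 4
  b_4=3 ≤ 5
  b_5=3 ≤ 6
  b_6=6 ≤ 7
  b_7=6 ≤ 8
  b_8=7 ≤ 9
  b_9=9 ≤ 10
All bounds hold ⇒ YES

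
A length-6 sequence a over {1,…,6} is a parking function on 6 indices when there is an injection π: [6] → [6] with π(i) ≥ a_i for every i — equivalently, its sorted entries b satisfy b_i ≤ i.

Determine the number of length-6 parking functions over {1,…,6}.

#PF = 1·7^5 = 1·16807 = 16807 (Pollak)
Check (1,1,6,5,3,3) → sorted (1,1,3,3,5,6): b_i ≤ i ∀i, a PF.

16807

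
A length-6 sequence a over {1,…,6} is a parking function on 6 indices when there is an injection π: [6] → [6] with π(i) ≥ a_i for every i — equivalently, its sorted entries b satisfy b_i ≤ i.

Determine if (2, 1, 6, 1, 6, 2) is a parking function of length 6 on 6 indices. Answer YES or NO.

NO

Sorted: b = (1, 1, 2, 2, 6, 6).
  b_1=1 ≤ 1
  b_2=1 ≤ 2
  b_3=2 ≤ 3
  b_4=2 ≤ 4
  b_5=6 > 5
  fails at i=5 ⇒ NO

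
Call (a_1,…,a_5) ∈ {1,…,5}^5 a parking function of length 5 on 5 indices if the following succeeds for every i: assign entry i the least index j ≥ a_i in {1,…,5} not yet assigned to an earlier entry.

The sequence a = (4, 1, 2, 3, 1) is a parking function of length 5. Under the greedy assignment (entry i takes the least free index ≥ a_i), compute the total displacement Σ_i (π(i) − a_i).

4

Σπ(i) = 1+…+5 = 15; Σa = 4+1+2+3+1 = 11; disp = 15−11 = 4.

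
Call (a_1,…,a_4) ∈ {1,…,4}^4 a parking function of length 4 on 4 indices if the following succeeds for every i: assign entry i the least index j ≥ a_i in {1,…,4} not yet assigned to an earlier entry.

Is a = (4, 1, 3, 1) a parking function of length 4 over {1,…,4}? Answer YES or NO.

YES

Rearranged: b = (1, 1, 3, 4).
  b_1=1 ≤ 1
  b_2=1 ≤ 2
  b_3=3 ≤ 3
  b_4=4 ≤ 4
All bounds hold ⇒ YES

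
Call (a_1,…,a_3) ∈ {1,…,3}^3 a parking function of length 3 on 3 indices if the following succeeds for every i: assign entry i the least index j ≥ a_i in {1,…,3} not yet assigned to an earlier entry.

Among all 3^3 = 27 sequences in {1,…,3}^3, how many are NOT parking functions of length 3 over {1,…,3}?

11

Count = (4−3)·4^(3−1) = 1 · 16 = 16 [KW]
Check (3,2,3) → sorted (2,3,3): b_1=2>1, not a PF.
Total 27; non-PF = 27−16 = 11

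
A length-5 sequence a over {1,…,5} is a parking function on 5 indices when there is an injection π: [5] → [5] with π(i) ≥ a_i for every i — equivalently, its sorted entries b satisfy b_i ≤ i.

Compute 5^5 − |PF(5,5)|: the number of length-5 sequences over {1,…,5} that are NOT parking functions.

Count = (5+1−5)·(5+1)^{5−1} = 1×1296 = 1296 (Konheim–Weiss)
Check (4,3,5,4,5) → sorted (3,4,4,5,5): b_1=3>1, not a PF.
5^5 − 1296 = 3125 − 1296 = 1829

1829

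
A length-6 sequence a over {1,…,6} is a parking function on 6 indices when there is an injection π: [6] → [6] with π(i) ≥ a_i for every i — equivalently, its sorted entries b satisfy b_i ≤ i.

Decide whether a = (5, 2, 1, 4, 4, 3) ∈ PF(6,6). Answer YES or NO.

YES

Sorted: b = (1, 2, 3, 4, 4, 5).
  b_1=1 ≤ 1
  b_2=2 ≤ 2
  b_3=3 ≤ 3
  b_4=4 ≤ 4
  b_5=4 ≤ 5
  b_6=5 ≤ 6
All bounds hold ⇒ YES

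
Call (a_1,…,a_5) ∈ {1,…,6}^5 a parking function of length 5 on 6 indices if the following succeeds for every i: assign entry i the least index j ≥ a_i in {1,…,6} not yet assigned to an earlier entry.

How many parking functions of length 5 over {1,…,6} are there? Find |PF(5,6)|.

|PF| = (6+1−5)·(6+1)^{5−1} = 2 · 2401 = 4802 (Konheim–Weiss)
Check (1,2,4,5,3) → sorted (1,2,3,4,5): b_i ≤ 1+i ∀i, a PF.

4802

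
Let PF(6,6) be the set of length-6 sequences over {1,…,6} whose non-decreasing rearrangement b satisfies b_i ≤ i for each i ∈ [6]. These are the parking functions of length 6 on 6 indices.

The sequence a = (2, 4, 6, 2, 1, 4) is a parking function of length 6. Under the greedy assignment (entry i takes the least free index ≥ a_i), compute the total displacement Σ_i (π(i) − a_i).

2

Σπ(i) = 1+…+6 = 21; Σa = 2+4+6+2+1+4 = 19; disp = 21−19 = 2.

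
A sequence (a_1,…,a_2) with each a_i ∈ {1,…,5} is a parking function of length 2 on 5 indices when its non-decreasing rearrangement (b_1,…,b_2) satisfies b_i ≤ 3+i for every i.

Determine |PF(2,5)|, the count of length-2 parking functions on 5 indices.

24

#PF = 4·6^1 = 4×6 = 24
E.g. (2,5) → sorted (2,5): b_i ≤ 3+i ∀i, a PF.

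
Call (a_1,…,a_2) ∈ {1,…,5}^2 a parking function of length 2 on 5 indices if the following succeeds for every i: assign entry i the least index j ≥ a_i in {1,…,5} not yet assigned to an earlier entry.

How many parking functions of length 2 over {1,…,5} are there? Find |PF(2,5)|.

|PF| = 4·6^1 = 4·6 = 24 (Pollak)
Example (1,3) → sorted (1,3): b_i ≤ 3+i ∀i, a PF.

24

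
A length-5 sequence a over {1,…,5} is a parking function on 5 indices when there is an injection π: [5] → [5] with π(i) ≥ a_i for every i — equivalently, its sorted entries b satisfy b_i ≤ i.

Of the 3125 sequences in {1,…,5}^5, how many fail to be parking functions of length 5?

#PF = (5−5+1)·(5+1)^(5−1) = 1×1296 = 1296 (Pollak)
Example (4,4,5,3,5) → sorted (3,4,4,5,5): b_1=3>1, not a PF.
So 3125 − 1296 = 1829 fail.

1829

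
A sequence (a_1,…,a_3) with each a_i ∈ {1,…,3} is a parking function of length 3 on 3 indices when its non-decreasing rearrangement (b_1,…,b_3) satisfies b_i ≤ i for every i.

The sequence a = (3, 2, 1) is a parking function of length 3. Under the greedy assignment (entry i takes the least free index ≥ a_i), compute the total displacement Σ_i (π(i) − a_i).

0

Σπ = 3·4/2 = 6 (π permutes [3]); Σa = 3+2+1 = 6; disp = 6−6 = 0.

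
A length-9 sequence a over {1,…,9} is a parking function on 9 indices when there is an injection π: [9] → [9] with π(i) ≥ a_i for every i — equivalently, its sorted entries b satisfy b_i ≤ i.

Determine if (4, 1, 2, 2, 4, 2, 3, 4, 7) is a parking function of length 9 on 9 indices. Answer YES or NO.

Sorted: b = (1, 2, 2, 2, 3, 4, 4, 4, 7).
  b_1=1 ≤ 1
  b_2=2 ≤ 2
  b_3=2 ≤ 3
  b_4=2 ≤ 4
  b_5=3 ≤ 5
  b_6=4 ≤ 6
  b_7=4 ≤ 7
  b_8=4 ≤ 8
  b_9=7 ≤ 9
All bounds hold ⇒ YES

YES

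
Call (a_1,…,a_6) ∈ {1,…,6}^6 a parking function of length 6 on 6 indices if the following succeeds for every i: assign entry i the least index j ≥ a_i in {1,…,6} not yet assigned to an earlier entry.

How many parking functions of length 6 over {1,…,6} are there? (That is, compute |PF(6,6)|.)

16807

#PF = (6+1−6)·(6+1)^{6−1} = 1 · 16807 = 16807 [KW]
Check (3,6,3,2,3,1) → sorted (1,2,3,3,3,6): b_i ≤ i ∀i, a PF.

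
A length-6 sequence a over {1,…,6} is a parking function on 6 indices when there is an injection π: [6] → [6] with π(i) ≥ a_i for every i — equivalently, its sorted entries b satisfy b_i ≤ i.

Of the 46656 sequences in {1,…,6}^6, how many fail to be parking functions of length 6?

Count = (6−6+1)·(6+1)^(6−1) = 1 · 16807 = 16807 (Konheim–Weiss)
One tuple (4,6,6,6,4,2) → sorted (2,4,4,6,6,6): b_1=2>1, not a PF.
6^6 − 16807 = 46656 − 16807 = 29849

29849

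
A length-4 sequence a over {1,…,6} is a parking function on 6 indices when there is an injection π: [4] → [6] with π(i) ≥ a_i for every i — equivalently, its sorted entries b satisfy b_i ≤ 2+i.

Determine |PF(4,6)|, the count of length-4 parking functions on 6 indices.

|PF(4,6)| = 3·7^3 = 3·343 = 1029 (Pollak)
One tuple (2,1,4,4) → sorted (1,2,4,4): b_i ≤ 2+i ∀i, a PF.

1029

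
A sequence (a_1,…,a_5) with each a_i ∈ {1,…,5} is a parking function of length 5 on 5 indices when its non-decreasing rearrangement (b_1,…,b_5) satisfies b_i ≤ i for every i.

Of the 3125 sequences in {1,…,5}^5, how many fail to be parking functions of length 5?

1829

Count = 1·6^4 = 1 · 1296 = 1296 (Pollak)
E.g. (4,3,4,2,2) → sorted (2,2,3,4,4): b_1=2>1, not a PF.
5^5 − 1296 = 3125 − 1296 = 1829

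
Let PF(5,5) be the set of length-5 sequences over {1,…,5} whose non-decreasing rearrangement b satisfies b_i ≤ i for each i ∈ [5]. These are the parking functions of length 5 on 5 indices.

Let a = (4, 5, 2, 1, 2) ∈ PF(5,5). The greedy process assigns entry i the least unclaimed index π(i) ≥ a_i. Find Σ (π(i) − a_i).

Σπ(i) = 1+…+5 = 15; Σa = 4+5+2+1+2 = 14; disp = 15−14 = 1.

1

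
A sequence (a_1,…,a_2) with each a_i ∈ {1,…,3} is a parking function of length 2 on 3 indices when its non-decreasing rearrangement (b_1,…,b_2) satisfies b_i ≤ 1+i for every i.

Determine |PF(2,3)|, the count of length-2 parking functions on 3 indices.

Count = (3+1−2)·(3+1)^{2−1} = 2×4 = 8 (Konheim–Weiss)
One tuple (3,1) → sorted (1,3): b_i ≤ 1+i ∀i, a PF.

8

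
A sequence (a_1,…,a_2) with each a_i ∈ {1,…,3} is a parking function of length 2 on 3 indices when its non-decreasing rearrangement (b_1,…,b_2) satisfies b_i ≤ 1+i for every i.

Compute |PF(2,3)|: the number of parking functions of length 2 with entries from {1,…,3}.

#PF = 2·4^1 = 2×4 = 8 [KW]
One tuple (2,3) → sorted (2,3): b_i ≤ 1+i ∀i, a PF.

8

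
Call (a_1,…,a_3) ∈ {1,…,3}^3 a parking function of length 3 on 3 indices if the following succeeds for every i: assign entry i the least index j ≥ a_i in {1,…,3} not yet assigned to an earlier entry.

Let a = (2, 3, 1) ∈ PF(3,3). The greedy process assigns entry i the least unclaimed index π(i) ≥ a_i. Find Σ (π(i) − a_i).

Σπ = 6 ({1..3} each once); Σa = 2+3+1 = 6; disp = 6−6 = 0.

0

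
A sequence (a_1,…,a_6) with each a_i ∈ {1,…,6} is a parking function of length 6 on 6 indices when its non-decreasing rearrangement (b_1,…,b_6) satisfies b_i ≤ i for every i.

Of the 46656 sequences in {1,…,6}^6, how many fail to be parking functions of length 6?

|PF| = (6+1−6)·(6+1)^{6−1} = 1·16807 = 16807 (Pollak)
Example (4,6,2,4,4,6) → sorted (2,4,4,4,6,6): b_1=2>1, not a PF.
6^6 − 16807 = 46656 − 16807 = 29849

29849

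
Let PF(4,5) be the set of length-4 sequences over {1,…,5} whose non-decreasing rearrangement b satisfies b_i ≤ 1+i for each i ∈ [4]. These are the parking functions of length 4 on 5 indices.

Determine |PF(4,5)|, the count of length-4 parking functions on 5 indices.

432

Count = 2·6^3 = 2×216 = 432 (Konheim–Weiss)
Example (1,4,3,2) → sorted (1,2,3,4): b_i ≤ 1+i ∀i, a PF.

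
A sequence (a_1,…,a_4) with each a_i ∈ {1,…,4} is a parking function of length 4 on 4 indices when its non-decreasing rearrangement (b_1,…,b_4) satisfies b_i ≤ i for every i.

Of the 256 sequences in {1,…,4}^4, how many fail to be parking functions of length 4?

|PF| = 1·5^3 = 1 · 125 = 125 [KW]
E.g. (3,2,4,4) → sorted (2,3,4,4): b_1=2>1, not a PF.
Total 256; non-PF = 256−125 = 131

131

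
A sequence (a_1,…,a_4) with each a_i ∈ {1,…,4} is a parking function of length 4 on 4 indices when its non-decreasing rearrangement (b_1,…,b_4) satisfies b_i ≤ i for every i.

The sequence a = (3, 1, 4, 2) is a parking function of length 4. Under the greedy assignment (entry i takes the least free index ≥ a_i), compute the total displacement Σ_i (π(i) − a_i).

Σπ = 10 ({1..4} each once); Σa = 3+1+4+2 = 10; disp = 10−10 = 0.

0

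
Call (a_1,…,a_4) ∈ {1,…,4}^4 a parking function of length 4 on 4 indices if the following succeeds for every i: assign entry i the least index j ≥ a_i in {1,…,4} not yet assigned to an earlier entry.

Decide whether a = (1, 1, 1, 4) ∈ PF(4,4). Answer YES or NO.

YES

Sorted: b = (1, 1, 1, 4).
  b_1=1 ≤ 1
  b_2=1 ≤ 2
  b_3=1 ≤ 3
  b_4=4 ≤ 4
All bounds hold ⇒ YES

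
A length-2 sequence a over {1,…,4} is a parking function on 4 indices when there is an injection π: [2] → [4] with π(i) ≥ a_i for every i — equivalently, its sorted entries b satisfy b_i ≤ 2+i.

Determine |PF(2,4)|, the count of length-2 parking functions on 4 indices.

15

|PF(2,4)| = (5−2)·5^(2−1) = 3×5 = 15 (Pollak)
Example (2,4) → sorted (2,4): b_i ≤ 2+i ∀i, a PF.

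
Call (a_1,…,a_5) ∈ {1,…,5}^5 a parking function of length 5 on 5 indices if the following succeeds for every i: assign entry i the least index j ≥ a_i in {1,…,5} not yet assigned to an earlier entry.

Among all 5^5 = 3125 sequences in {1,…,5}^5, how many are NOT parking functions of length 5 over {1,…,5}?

1829

|PF| = (5+1−5)·(5+1)^{5−1} = 1×1296 = 1296 (Pollak)
E.g. (4,4,4,2,4) → sorted (2,4,4,4,4): b_1=2>1, not a PF.
Total 3125; non-PF = 3125−1296 = 1829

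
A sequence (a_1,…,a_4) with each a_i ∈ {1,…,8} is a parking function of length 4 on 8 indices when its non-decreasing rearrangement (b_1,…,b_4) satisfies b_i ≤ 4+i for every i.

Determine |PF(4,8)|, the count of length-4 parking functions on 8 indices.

#PF = (8+1−4)·(8+1)^{4−1} = 5×729 = 3645 (Pollak)
One tuple (4,7,2,7) → sorted (2,4,7,7): b_i ≤ 4+i ∀i, a PF.

3645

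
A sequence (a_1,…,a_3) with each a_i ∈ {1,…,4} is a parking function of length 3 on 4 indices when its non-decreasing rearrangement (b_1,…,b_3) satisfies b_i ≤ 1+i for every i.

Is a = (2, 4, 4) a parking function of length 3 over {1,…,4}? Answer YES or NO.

NO

Rearranged: b = (2, 4, 4).
  b_1=2 ≤ 2
  b_2=4 > 3
  fails at i=2 ⇒ NO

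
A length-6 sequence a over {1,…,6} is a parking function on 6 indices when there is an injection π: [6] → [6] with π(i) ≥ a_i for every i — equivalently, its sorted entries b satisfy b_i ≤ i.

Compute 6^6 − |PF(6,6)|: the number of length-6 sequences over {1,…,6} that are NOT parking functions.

29849

|PF(6,6)| = (6−6+1)·(6+1)^(6−1) = 1 · 16807 = 16807 (Konheim–Weiss)
E.g. (5,3,6,1,4,5) → sorted (1,3,4,5,5,6): b_2=3>2, not a PF.
So 46656 − 16807 = 29849 fail.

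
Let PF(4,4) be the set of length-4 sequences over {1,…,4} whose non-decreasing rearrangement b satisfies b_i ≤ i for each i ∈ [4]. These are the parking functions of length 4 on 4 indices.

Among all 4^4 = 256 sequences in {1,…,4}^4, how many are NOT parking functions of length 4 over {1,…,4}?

131

|PF| = (4+1−4)·(4+1)^{4−1} = 1 · 125 = 125 [KW]
Check (4,4,2,4) → sorted (2,4,4,4): b_1=2>1, not a PF.
4^4 − 125 = 256 − 125 = 131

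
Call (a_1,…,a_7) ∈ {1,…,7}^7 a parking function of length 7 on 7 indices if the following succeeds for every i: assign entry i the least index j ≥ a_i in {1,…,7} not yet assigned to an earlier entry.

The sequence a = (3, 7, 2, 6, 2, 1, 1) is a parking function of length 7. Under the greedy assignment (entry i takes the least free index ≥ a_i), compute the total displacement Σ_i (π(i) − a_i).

Σπ = 7·8/2 = 28 (π permutes [7]); Σa = 3+7+2+6+2+1+1 = 22; disp = 28−22 = 6.

6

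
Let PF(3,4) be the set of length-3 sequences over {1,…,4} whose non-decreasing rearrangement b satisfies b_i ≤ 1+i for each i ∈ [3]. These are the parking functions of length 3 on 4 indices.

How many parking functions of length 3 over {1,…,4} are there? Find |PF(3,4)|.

Count = (4−3+1)·(4+1)^(3−1) = 2·25 = 50 [KW]
Example (1,4,3) → sorted (1,3,4): b_i ≤ 1+i ∀i, a PF.

50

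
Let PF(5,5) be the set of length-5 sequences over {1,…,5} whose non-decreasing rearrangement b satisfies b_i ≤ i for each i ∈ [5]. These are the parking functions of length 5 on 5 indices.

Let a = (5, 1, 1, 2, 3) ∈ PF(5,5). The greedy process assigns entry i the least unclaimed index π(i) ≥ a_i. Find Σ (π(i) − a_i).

Σπ(i) = 1+…+5 = 15; Σa = 5+1+1+2+3 = 12; disp = 15−12 = 3.

3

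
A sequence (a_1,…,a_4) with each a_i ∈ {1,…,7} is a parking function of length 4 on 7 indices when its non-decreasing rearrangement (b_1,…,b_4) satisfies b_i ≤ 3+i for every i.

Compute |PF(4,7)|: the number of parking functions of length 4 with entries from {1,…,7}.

2048

Count = (7−4+1)·(7+1)^(4−1) = 4 · 512 = 2048
Example (3,6,4,6) → sorted (3,4,6,6): b_i ≤ 3+i ∀i, a PF.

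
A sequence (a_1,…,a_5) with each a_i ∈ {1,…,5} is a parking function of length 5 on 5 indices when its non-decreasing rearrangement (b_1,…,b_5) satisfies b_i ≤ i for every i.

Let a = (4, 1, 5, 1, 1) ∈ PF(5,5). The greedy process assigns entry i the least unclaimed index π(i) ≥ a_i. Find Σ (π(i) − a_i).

Σπ = 15 ({1..5} each once); Σa = 4+1+5+1+1 = 12; disp = 15−12 = 3.

3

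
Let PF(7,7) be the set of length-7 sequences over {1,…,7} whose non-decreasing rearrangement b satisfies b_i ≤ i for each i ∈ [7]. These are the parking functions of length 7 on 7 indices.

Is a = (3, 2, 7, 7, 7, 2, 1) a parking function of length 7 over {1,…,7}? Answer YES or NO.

NO

Sorted: b = (1, 2, 2, 3, 7, 7, 7).
  b_1=1 ≤ 1
  b_2=2 ≤ 2
  b_3=2 ≤ 3
  b_4=3 ≤ 4
  b_5=7 > 5
  fails at i=5 ⇒ NO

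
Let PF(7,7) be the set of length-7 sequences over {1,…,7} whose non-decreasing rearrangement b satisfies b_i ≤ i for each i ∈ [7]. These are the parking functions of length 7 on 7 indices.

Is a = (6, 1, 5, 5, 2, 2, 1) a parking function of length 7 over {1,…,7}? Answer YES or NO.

YES

Rearranged: b = (1, 1, 2, 2, 5, 5, 6).
  b_1=1 ≤ 1
  b_2=1 ≤ 2
  b_3=2 ≤ 3
  b_4=2 ≤ 4
  b_5=5 ≤ 5
  b_6=5 ≤ 6
  b_7=6 ≤ 7
All bounds hold ⇒ YES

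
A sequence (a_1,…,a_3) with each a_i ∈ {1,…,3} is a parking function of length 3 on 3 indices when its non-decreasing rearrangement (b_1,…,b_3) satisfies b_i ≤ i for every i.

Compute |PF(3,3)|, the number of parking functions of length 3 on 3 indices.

#PF = (3+1−3)·(3+1)^{3−1} = 1·16 = 16 (Pollak)
Example (1,1,3) → sorted (1,1,3): b_i ≤ i ∀i, a PF.

16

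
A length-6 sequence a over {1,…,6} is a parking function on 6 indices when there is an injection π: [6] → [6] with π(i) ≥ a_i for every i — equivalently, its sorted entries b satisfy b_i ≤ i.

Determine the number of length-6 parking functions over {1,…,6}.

|PF| = 1·7^5 = 1 · 16807 = 16807
Example (1,2,6,1,2,1) → sorted (1,1,1,2,2,6): b_i ≤ i ∀i, a PF.

16807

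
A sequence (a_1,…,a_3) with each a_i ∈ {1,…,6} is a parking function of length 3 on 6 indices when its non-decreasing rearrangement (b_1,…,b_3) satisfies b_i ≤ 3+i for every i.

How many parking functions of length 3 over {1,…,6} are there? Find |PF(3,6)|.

Count = (6+1−3)·(6+1)^{3−1} = 4·49 = 196
One tuple (2,4,1) → sorted (1,2,4): b_i ≤ 3+i ∀i, a PF.

196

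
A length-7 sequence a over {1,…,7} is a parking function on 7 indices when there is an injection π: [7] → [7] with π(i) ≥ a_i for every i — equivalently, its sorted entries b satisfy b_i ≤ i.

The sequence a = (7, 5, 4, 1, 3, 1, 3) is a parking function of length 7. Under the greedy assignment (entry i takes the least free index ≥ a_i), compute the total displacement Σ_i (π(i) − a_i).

Σπ(i) = 1+…+7 = 28; Σa = 7+5+4+1+3+1+3 = 24; disp = 28−24 = 4.

4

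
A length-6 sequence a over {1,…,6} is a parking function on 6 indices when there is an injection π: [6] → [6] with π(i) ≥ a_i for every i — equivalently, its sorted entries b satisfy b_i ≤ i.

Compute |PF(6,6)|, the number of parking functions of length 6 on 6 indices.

#PF = (6−6+1)·(6+1)^(6−1) = 1·16807 = 16807 (Konheim–Weiss)
One tuple (2,1,4,1,2,3) → sorted (1,1,2,2,3,4): b_i ≤ i ∀i, a PF.

16807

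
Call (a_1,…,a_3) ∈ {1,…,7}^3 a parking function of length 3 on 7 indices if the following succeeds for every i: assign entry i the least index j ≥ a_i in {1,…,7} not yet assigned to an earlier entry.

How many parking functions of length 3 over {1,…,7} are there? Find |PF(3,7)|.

320

|PF(3,7)| = (8−3)·8^(3−1) = 5 · 64 = 320 [KW]
Example (7,4,1) → sorted (1,4,7): b_i ≤ 4+i ∀i, a PF.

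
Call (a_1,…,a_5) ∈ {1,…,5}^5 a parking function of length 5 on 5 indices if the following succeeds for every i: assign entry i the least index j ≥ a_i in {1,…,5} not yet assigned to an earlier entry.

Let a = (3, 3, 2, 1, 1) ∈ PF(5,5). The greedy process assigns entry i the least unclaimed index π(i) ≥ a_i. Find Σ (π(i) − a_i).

Σπ = 15 ({1..5} each once); Σa = 3+3+2+1+1 = 10; disp = 15−10 = 5.

5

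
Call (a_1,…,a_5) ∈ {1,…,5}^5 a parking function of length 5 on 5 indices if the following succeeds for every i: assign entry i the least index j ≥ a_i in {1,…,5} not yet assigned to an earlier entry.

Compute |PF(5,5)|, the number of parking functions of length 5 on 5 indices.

|PF(5,5)| = 1·6^4 = 1×1296 = 1296 [KW]
Check (3,1,2,2,4) → sorted (1,2,2,3,4): b_i ≤ i ∀i, a PF.

1296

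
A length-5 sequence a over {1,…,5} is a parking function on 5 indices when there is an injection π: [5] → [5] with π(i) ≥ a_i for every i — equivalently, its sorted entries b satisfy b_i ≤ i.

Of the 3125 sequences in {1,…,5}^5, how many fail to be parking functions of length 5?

|PF| = 1·6^4 = 1 · 1296 = 1296 (Pollak)
One tuple (5,1,5,5,3) → sorted (1,3,5,5,5): b_2=3>2, not a PF.
Total 3125; non-PF = 3125−1296 = 1829

1829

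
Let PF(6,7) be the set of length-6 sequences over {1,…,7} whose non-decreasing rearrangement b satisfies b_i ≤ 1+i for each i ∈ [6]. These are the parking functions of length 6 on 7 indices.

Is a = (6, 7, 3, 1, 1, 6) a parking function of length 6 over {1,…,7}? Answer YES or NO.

Rearranged: b = (1, 1, 3, 6, 6, 7).
  b_1=1 ≤ 2
  b_2=1 ≤ 3
  b_3=3 ≤ 4
  b_4=6 > 5
  fails at i=4 ⇒ NO

NO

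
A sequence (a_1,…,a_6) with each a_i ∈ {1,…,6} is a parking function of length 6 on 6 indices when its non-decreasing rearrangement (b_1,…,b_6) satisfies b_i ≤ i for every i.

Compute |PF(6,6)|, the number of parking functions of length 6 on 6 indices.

#PF = (6+1−6)·(6+1)^{6−1} = 1 · 16807 = 16807
E.g. (4,5,3,4,1,1) → sorted (1,1,3,4,4,5): b_i ≤ i ∀i, a PF.

16807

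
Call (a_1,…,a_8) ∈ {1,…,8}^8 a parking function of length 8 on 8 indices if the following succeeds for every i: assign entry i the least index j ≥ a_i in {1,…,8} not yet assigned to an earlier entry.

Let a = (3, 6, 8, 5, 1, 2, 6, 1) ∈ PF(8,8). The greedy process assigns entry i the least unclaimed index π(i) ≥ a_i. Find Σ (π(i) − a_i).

4

Σπ(i) = 1+…+8 = 36; Σa = 3+6+8+5+1+2+6+1 = 32; disp = 36−32 = 4.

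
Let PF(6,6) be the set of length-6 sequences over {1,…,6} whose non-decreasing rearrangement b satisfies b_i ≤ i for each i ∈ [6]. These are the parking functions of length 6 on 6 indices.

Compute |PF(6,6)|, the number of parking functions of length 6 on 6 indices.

16807

|PF| = (7−6)·7^(6−1) = 1 · 16807 = 16807
One tuple (2,2,1,6,4,2) → sorted (1,2,2,2,4,6): b_i ≤ i ∀i, a PF.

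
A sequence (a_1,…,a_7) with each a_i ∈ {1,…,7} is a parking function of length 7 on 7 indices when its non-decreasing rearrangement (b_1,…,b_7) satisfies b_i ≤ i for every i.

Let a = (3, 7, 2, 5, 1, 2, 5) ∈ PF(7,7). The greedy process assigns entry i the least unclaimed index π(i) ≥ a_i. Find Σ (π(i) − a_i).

Σπ = 28 ({1..7} each once); Σa = 3+7+2+5+1+2+5 = 25; disp = 28−25 = 3.

3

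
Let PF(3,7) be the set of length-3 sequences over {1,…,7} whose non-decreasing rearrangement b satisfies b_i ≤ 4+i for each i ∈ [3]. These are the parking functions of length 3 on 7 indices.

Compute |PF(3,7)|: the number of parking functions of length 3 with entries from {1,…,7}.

320

|PF(3,7)| = (7+1−3)·(7+1)^{3−1} = 5×64 = 320 (Pollak)
E.g. (4,4,6) → sorted (4,4,6): b_i ≤ 4+i ∀i, a PF.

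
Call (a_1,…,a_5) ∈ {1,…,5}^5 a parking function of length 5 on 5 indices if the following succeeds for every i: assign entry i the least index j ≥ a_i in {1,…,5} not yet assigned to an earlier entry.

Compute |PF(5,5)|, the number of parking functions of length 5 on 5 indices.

1296

Count = 1·6^4 = 1 · 1296 = 1296 (Konheim–Weiss)
Check (1,3,5,1,4) → sorted (1,1,3,4,5): b_i ≤ i ∀i, a PF.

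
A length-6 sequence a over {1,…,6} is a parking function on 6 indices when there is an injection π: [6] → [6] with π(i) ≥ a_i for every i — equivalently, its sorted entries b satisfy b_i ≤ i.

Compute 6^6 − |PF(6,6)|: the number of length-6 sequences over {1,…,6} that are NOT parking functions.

29849

|PF(6,6)| = 1·7^5 = 1×16807 = 16807 (Pollak)
Check (6,6,4,5,4,3) → sorted (3,4,4,5,6,6): b_1=3>1, not a PF.
So 46656 − 16807 = 29849 fail.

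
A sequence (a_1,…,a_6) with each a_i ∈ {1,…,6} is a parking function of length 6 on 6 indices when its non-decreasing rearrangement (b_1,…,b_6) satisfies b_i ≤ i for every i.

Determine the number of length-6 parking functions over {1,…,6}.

|PF(6,6)| = 1·7^5 = 1·16807 = 16807
Check (2,2,5,4,5,1) → sorted (1,2,2,4,5,5): b_i ≤ i ∀i, a PF.

16807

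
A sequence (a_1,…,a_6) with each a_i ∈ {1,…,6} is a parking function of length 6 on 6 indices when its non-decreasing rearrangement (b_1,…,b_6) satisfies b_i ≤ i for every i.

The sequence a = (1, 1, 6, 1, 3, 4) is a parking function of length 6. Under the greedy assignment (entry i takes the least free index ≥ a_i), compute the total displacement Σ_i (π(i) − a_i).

Σπ = 6·7/2 = 21 (π permutes [6]); Σa = 1+1+6+1+3+4 = 16; disp = 21−16 = 5.

5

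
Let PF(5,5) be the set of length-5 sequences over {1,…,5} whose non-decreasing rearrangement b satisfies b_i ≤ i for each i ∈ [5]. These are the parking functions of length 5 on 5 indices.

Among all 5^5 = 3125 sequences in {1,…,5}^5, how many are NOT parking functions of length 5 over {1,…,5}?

|PF| = (6−5)·6^(5−1) = 1×1296 = 1296
Check (2,4,4,3,4) → sorted (2,3,4,4,4): b_1=2>1, not a PF.
So 3125 − 1296 = 1829 fail.

1829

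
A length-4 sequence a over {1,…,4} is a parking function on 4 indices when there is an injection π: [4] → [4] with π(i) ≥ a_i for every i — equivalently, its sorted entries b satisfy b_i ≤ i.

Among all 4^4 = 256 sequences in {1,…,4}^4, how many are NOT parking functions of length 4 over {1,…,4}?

Count = 1·5^3 = 1 · 125 = 125 [KW]
Example (4,3,2,3) → sorted (2,3,3,4): b_1=2>1, not a PF.
So 256 − 125 = 131 fail.

131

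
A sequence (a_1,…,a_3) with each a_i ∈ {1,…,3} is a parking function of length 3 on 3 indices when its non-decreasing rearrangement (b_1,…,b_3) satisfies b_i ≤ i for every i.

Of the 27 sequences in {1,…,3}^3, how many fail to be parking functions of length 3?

|PF| = 1·4^2 = 1×16 = 16 [KW]
One tuple (3,3,3) → sorted (3,3,3): b_1=3>1, not a PF.
3^3 − 16 = 27 − 16 = 11

11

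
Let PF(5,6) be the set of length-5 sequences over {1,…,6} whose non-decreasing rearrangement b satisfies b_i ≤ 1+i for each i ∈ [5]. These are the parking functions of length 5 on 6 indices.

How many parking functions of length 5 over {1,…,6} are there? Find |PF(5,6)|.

4802

#PF = 2·7^4 = 2×2401 = 4802 [KW]
One tuple (1,5,2,6,2) → sorted (1,2,2,5,6): b_i ≤ 1+i ∀i, a PF.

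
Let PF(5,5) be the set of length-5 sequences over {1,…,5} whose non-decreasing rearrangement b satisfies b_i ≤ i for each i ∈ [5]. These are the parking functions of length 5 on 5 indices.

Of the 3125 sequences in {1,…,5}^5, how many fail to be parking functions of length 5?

1829

Count = (5+1−5)·(5+1)^{5−1} = 1×1296 = 1296
Example (5,5,2,2,5) → sorted (2,2,5,5,5): b_1=2>1, not a PF.
Total 3125; non-PF = 3125−1296 = 1829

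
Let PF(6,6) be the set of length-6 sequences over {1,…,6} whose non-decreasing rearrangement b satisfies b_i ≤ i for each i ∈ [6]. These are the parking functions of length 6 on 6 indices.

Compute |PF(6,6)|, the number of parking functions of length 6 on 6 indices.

|PF(6,6)| = (6+1−6)·(6+1)^{6−1} = 1 · 16807 = 16807 [KW]
One tuple (2,4,1,6,2,1) → sorted (1,1,2,2,4,6): b_i ≤ i ∀i, a PF.

16807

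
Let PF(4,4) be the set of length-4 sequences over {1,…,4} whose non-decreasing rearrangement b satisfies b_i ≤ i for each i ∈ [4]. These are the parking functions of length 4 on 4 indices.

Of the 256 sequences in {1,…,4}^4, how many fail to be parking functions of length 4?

Count = (5−4)·5^(4−1) = 1·125 = 125 (Konheim–Weiss)
Example (4,2,2,2) → sorted (2,2,2,4): b_1=2>1, not a PF.
4^4 − 125 = 256 − 125 = 131

131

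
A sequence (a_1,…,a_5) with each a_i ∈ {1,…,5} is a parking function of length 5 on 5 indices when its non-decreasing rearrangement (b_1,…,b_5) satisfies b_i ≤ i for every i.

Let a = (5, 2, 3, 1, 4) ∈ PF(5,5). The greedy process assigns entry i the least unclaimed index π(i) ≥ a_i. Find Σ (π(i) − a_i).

0

Σπ = 15 ({1..5} each once); Σa = 5+2+3+1+4 = 15; disp = 15−15 = 0.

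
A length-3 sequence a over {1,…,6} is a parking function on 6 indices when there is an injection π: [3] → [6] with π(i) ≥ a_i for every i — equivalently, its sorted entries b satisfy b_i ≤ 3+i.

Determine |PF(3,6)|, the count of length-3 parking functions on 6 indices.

196

Count = (7−3)·7^(3−1) = 4·49 = 196 (Konheim–Weiss)
E.g. (2,5,3) → sorted (2,3,5): b_i ≤ 3+i ∀i, a PF.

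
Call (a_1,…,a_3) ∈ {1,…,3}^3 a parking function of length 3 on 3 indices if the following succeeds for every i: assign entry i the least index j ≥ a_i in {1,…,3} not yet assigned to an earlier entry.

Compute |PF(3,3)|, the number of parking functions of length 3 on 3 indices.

|PF| = (3−3+1)·(3+1)^(3−1) = 1·16 = 16
Example (1,2,2) → sorted (1,2,2): b_i ≤ i ∀i, a PF.

16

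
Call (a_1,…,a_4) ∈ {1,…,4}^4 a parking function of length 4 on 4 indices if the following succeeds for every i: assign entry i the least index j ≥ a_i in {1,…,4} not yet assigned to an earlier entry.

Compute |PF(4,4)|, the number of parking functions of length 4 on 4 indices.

|PF| = 1·5^3 = 1 · 125 = 125 (Pollak)
Example (2,1,4,1) → sorted (1,1,2,4): b_i ≤ i ∀i, a PF.

125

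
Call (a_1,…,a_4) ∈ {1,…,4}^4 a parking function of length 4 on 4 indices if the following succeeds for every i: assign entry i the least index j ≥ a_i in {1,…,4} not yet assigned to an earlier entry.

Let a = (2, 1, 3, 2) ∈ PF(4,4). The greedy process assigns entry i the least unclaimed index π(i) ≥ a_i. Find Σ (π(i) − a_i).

2

Σπ = 10 ({1..4} each once); Σa = 2+1+3+2 = 8; disp = 10−8 = 2.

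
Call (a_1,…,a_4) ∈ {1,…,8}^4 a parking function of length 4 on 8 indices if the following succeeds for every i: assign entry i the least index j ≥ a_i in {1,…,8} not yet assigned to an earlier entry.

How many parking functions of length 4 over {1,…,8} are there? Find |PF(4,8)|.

3645

|PF| = (9−4)·9^(4−1) = 5·729 = 3645 (Pollak)
Check (7,5,5,5) → sorted (5,5,5,7): b_i ≤ 4+i ∀i, a PF.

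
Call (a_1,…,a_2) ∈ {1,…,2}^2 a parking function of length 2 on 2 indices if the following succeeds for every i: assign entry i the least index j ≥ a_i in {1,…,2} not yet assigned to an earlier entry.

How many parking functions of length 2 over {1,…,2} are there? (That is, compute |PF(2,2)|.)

3

Count = 1·3^1 = 1·3 = 3 [KW]
E.g. (1,1) → sorted (1,1): b_i ≤ i ∀i, a PF.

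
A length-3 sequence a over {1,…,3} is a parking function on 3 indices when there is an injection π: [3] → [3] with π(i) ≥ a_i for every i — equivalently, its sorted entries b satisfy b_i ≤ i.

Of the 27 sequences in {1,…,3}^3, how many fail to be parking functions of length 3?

|PF| = 1·4^2 = 1 · 16 = 16
Example (2,3,2) → sorted (2,2,3): b_1=2>1, not a PF.
So 27 − 16 = 11 fail.

11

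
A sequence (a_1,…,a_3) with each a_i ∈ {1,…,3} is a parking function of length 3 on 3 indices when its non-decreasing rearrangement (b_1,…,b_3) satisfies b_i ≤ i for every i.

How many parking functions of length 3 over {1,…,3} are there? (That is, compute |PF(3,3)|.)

|PF(3,3)| = 1·4^2 = 1·16 = 16 (Pollak)
One tuple (3,1,1) → sorted (1,1,3): b_i ≤ i ∀i, a PF.

16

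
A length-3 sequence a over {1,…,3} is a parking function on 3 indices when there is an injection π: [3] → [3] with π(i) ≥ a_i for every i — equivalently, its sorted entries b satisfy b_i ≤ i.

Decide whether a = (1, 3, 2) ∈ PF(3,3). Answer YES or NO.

Order a: b = (1, 2, 3).
  b_1=1 ≤ 1
  b_2=2 ≤ 2
  b_3=3 ≤ 3
All bounds hold ⇒ YES

YES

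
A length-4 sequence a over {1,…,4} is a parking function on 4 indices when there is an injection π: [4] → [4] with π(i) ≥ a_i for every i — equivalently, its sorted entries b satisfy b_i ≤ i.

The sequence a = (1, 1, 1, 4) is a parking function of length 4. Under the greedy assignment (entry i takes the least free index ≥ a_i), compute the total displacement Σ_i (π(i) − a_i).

3

Σπ(i) = 1+…+4 = 10; Σa = 1+1+1+4 = 7; disp = 10−7 = 3.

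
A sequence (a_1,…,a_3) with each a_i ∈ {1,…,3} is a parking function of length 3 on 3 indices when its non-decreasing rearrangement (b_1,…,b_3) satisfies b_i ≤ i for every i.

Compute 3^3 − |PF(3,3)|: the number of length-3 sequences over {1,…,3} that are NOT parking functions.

11

#PF = (4−3)·4^(3−1) = 1 · 16 = 16 [KW]
E.g. (3,2,2) → sorted (2,2,3): b_1=2>1, not a PF.
Total 27; non-PF = 27−16 = 11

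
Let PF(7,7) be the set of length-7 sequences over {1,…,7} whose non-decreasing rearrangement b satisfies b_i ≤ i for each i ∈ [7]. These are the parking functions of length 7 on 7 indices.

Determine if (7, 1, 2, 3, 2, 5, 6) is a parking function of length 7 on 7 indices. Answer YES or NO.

Sorted: b = (1, 2, 2, 3, 5, 6, 7).
  b_1=1 ≤ 1
  b_2=2 ≤ 2
  b_3=2 ≤ 3
  b_4=3 ≤ 4
  b_5=5 ≤ 5
  b_6=6 ≤ 6
  b_7=7 ≤ 7
All bounds hold ⇒ YES

YES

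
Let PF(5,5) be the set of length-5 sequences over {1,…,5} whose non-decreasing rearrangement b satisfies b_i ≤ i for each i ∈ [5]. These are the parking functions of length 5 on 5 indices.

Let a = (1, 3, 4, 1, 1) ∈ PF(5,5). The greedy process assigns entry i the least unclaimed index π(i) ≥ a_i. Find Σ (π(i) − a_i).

5

Σπ = 15 ({1..5} each once); Σa = 1+3+4+1+1 = 10; disp = 15−10 = 5.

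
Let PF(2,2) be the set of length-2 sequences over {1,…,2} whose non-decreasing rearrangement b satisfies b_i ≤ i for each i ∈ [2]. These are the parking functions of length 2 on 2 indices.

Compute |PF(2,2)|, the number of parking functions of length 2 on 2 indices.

|PF(2,2)| = (2+1−2)·(2+1)^{2−1} = 1·3 = 3 (Konheim–Weiss)
Check (2,1) → sorted (1,2): b_i ≤ i ∀i, a PF.

3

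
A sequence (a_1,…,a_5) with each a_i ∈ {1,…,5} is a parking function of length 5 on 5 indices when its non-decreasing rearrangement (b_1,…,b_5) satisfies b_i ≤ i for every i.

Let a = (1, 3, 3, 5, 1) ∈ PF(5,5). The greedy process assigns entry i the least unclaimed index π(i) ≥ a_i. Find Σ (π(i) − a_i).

Σπ = 5·6/2 = 15 (π permutes [5]); Σa = 1+3+3+5+1 = 13; disp = 15−13 = 2.

2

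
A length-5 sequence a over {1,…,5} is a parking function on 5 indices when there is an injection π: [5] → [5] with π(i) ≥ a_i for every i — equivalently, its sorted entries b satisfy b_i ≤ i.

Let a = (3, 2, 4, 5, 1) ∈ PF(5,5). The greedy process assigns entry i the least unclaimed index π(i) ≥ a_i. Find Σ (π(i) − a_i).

0

Σπ = 15 ({1..5} each once); Σa = 3+2+4+5+1 = 15; disp = 15−15 = 0.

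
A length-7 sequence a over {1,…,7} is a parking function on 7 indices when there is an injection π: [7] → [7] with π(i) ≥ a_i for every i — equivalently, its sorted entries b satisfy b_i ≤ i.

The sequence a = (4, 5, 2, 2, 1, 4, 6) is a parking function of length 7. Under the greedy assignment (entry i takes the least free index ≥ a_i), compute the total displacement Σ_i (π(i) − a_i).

Σπ = 7·8/2 = 28 (π permutes [7]); Σa = 4+5+2+2+1+4+6 = 24; disp = 28−24 = 4.

4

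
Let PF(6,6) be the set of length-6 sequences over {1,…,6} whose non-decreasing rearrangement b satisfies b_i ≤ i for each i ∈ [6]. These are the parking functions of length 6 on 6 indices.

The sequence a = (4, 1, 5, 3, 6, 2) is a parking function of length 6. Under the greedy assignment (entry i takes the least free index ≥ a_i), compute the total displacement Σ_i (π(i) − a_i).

0

Σπ(i) = 1+…+6 = 21; Σa = 4+1+5+3+6+2 = 21; disp = 21−21 = 0.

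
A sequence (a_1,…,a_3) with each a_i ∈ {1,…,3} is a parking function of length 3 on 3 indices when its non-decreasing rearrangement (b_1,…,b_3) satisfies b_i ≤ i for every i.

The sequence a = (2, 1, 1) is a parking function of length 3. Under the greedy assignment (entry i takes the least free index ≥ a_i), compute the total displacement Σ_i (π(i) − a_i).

Σπ = 6 ({1..3} each once); Σa = 2+1+1 = 4; disp = 6−4 = 2.

2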